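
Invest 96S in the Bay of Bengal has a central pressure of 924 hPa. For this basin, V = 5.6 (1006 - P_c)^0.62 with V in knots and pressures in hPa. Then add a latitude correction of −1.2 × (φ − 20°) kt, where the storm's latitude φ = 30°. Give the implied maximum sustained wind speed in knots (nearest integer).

74 kt

ΔP = 1006 − 924 = 82 hPa.
82^0.62 ≈ 15.366.
V ≈ 5.6 × 15.366 ≈ 86.1 kt.
Latitude correction: −1.2 × (30 − 20) = -12 kt.
Corrected V ≈ 74.1 kt → 74 kt.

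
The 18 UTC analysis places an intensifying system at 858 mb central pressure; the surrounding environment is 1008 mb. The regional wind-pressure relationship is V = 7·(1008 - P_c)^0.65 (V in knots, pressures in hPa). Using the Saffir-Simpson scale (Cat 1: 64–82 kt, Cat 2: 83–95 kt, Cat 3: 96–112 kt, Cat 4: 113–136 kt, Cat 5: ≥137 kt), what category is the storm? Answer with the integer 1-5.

5

ΔP = 1008 − 858 = 150 mb.
V ≈ 7 × 150^0.65 = 7 × 25.97 ≈ 182 kt.
182 kt falls in the Category 5 band.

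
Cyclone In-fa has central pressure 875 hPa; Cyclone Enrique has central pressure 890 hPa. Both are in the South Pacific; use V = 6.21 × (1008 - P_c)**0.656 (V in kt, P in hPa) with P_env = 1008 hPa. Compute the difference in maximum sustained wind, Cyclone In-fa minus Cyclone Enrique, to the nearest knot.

Cyclone In-fa: ΔP = 133; V ≈ 6.21 × 133^0.656 ≈ 153.58 kt.
Cyclone Enrique: ΔP = 118; V ≈ 6.21 × 118^0.656 ≈ 141.99 kt.
Difference ≈ 153.58 − 141.99 = 11.59 → 12 kt.

12 kt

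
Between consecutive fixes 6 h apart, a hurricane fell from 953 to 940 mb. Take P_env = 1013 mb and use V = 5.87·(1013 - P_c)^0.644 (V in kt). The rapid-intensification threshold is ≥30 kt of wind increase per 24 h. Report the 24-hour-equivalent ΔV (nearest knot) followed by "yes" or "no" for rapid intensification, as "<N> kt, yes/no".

V₁: ΔP = 60, V ≈ 5.87 × 60^0.644 ≈ 81.99 kt.
V₂: ΔP = 73, V ≈ 5.87 × 73^0.644 ≈ 93.03 kt.
ΔV over 6 h = 11.04 kt → 24 h equivalent = 11.04 × 24/6 ≈ 44.16 kt.
44 kt ≥ 30 kt ⇒ rapid intensification.

44 kt, yes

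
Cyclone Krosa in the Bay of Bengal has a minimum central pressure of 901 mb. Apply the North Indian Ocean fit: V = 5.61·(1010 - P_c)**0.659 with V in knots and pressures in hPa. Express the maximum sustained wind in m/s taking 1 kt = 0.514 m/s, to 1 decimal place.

63.5 m/s

ΔP = 1010 − 901 = 109 mb.
V ≈ 5.61 × 109^0.659 = 5.61 × 22.012 ≈ 123.489 kt.
123.489 × 0.514 ≈ 63.47 m/s → 63.5 m/s.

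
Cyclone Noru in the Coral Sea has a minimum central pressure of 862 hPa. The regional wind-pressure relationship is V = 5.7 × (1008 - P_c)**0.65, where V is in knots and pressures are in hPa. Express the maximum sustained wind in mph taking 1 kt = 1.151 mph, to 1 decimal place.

ΔP = 1008 − 862 = 146 hPa.
V ≈ 5.7 × 146^0.65 = 5.7 × 25.517 ≈ 145.447 kt.
145.447 × 1.151 ≈ 167.41 mph → 167.4 mph.

167.4 mph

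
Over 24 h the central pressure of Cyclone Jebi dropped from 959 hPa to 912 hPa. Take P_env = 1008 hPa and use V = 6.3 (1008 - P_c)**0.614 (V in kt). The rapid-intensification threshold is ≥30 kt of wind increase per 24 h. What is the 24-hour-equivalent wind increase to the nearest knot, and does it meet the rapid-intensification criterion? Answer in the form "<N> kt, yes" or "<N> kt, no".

V₁: ΔP = 49, V ≈ 6.3 × 49^0.614 ≈ 68.73 kt.
V₂: ΔP = 96, V ≈ 6.3 × 96^0.614 ≈ 103.86 kt.
ΔV over 24 h = 35.13 kt → 24 h equivalent = 35.13 × 24/24 ≈ 35.13 kt.
35 kt ≥ 30 kt ⇒ rapid intensification.

35 kt, yes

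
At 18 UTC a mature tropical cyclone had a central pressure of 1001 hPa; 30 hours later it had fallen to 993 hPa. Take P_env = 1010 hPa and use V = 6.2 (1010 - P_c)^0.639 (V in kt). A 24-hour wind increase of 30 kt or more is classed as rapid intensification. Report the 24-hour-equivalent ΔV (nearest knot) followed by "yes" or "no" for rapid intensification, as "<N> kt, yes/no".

V₁: ΔP = 9, V ≈ 6.2 × 9^0.639 ≈ 25.24 kt.
V₂: ΔP = 17, V ≈ 6.2 × 17^0.639 ≈ 37.90 kt.
ΔV over 30 h = 12.66 kt → 24 h equivalent = 12.66 × 24/30 ≈ 10.13 kt.
10 kt < 30 kt ⇒ not rapid intensification.

10 kt, no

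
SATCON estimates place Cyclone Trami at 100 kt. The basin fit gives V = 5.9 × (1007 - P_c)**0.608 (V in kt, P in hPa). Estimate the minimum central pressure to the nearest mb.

902 mb

ΔP = (V / 5.9)^(1/0.608) = (100/5.9)^1.645.
100/5.9 = 16.949; 16.949^1.645 ≈ 105.11 mb.
P_c = 1007 − 105.11 = 901.89 ≈ 902 mb.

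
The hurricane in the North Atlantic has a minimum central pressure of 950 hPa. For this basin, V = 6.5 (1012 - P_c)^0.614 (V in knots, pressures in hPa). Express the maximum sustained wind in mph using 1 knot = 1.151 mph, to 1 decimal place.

ΔP = 1012 − 950 = 62 hPa.
V ≈ 6.5 × 62^0.614 = 6.5 × 12.605 ≈ 81.930 kt.
81.930 × 1.151 ≈ 94.30 mph → 94.3 mph.

94.3 mph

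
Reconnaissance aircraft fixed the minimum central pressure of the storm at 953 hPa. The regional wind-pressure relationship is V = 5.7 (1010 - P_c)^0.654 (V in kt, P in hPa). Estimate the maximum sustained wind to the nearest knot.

ΔP = 1010 − 953 = 57 hPa.
57^0.654 ≈ 14.072.
V ≈ 5.7 × 14.072 ≈ 80.2 kt.

80 kt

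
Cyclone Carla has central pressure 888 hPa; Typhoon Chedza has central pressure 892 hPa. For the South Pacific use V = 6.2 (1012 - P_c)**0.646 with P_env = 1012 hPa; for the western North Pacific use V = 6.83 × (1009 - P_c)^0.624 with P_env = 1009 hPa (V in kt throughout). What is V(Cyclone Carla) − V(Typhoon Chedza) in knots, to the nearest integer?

6 kt

Cyclone Carla: ΔP = 124; V ≈ 6.2 × 124^0.646 ≈ 139.55 kt.
Typhoon Chedza: ΔP = 117; V ≈ 6.83 × 117^0.624 ≈ 133.34 kt.
Difference ≈ 139.55 − 133.34 = 6.21 → 6 kt.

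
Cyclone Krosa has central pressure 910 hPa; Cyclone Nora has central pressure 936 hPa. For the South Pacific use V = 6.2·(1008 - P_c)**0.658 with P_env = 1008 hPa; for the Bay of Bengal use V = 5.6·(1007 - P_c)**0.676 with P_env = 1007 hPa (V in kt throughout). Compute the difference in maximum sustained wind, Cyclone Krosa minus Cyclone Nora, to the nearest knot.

27 kt

Cyclone Krosa: ΔP = 98; V ≈ 6.2 × 98^0.658 ≈ 126.65 kt.
Cyclone Nora: ΔP = 71; V ≈ 5.6 × 71^0.676 ≈ 99.92 kt.
Difference ≈ 126.65 − 99.92 = 26.73 → 27 kt.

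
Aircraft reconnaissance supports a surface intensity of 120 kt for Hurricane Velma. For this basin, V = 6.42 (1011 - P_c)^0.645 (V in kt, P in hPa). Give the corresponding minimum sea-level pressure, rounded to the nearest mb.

ΔP = (V / 6.42)^(1/0.645) = (120/6.42)^1.550.
120/6.42 = 18.692; 18.692^1.550 ≈ 93.66 mb.
P_c = 1011 − 93.66 = 917.34 ≈ 917 mb.

917 mb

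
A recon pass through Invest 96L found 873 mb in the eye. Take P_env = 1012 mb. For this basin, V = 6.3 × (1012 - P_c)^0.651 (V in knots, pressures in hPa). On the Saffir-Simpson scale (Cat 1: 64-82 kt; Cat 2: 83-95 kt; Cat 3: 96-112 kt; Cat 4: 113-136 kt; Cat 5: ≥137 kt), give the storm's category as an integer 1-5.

ΔP = 1012 − 873 = 139 mb.
V ≈ 6.3 × 139^0.651 = 6.3 × 24.84 ≈ 156 kt.
156 kt falls in the Category 5 band.

5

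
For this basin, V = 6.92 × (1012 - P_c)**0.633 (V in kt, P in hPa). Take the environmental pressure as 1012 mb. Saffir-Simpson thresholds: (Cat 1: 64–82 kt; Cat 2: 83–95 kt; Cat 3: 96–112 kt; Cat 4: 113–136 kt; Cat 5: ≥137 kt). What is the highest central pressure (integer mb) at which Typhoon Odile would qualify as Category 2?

961 mb

Category 2 begins at V = 83 kt.
Required ΔP = (83/6.92)^(1/0.633) = 11.994^1.580 ≈ 50.65 mb.
P_c ≤ 1012 − 50.65 = 961.35, so the highest integer P_c is 961 mb.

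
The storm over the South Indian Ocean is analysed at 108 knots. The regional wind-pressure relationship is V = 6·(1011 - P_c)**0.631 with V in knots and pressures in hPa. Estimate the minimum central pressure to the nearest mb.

ΔP = (V / 6)^(1/0.631) = (108/6)^1.585.
108/6 = 18.000; 18.000^1.585 ≈ 97.57 mb.
P_c = 1011 − 97.57 = 913.43 ≈ 913 mb.

913 mb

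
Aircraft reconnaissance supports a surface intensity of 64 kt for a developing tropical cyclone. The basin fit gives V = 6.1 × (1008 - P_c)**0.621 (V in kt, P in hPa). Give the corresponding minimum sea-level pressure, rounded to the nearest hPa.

ΔP = (V / 6.1)^(1/0.621) = (64/6.1)^1.610.
64/6.1 = 10.492; 10.492^1.610 ≈ 44.04 hPa.
P_c = 1008 − 44.04 = 963.96 ≈ 964 hPa.

964 hPa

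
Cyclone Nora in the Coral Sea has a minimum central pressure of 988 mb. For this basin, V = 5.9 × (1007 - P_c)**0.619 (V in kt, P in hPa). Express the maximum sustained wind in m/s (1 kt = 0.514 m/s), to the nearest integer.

19 m/s

ΔP = 1007 − 988 = 19 mb.
V ≈ 5.9 × 19^0.619 = 5.9 × 6.188 ≈ 36.509 kt.
36.509 × 0.514 ≈ 18.77 m/s → 19 m/s.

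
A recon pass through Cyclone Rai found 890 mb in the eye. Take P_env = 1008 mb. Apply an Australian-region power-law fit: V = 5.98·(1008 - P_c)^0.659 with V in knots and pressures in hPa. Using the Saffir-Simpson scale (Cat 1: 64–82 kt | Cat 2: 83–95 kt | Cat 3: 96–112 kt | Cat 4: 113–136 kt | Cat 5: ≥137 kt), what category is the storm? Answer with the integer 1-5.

ΔP = 1008 − 890 = 118 mb.
V ≈ 5.98 × 118^0.659 = 5.98 × 23.19 ≈ 139 kt.
139 kt falls in the Category 5 band.

5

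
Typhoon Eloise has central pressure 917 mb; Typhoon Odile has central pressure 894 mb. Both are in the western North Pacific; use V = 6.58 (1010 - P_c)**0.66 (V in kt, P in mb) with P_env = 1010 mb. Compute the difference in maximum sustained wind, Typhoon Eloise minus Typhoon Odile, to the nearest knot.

Typhoon Eloise: ΔP = 93; V ≈ 6.58 × 93^0.66 ≈ 131.05 kt.
Typhoon Odile: ΔP = 116; V ≈ 6.58 × 116^0.66 ≈ 151.62 kt.
Difference ≈ 131.05 − 151.62 = -20.57 → -21 kt.

-21 kt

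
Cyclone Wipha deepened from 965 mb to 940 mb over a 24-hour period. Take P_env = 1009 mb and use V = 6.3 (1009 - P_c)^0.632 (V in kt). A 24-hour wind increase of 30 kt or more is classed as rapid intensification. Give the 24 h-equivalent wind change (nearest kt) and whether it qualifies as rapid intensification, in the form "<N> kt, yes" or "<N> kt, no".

23 kt, no

V₁: ΔP = 44, V ≈ 6.3 × 44^0.632 ≈ 68.87 kt.
V₂: ΔP = 69, V ≈ 6.3 × 69^0.632 ≈ 91.52 kt.
ΔV over 24 h = 22.65 kt → 24 h equivalent = 22.65 × 24/24 ≈ 22.65 kt.
23 kt < 30 kt ⇒ not rapid intensification.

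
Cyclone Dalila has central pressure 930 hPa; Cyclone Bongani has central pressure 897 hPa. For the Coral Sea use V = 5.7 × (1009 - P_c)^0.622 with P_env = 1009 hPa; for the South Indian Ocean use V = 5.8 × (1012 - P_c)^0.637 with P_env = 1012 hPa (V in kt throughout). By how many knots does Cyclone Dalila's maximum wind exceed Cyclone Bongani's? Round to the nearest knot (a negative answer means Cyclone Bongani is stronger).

-33 kt

Cyclone Dalila: ΔP = 79; V ≈ 5.7 × 79^0.622 ≈ 86.34 kt.
Cyclone Bongani: ΔP = 115; V ≈ 5.8 × 115^0.637 ≈ 119.15 kt.
Difference ≈ 86.34 − 119.15 = -32.81 → -33 kt.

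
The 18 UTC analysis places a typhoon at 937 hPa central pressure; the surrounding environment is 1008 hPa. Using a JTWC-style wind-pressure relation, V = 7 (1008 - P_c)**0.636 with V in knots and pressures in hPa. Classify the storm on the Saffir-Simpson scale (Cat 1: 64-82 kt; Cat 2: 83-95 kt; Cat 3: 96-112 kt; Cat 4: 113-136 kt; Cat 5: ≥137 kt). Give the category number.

3

ΔP = 1008 − 937 = 71 hPa.
V ≈ 7 × 71^0.636 = 7 × 15.05 ≈ 105 kt.
105 kt falls in the Category 3 band.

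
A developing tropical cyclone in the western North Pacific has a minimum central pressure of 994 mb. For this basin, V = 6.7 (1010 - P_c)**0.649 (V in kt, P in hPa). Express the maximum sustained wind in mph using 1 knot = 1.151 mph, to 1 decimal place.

46.6 mph

ΔP = 1010 − 994 = 16 mb.
V ≈ 6.7 × 16^0.649 = 6.7 × 6.046 ≈ 40.509 kt.
40.509 × 1.151 ≈ 46.63 mph → 46.6 mph.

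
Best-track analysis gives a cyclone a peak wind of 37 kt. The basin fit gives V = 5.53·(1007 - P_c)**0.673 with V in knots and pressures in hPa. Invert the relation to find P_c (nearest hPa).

ΔP = (V / 5.53)^(1/0.673) = (37/5.53)^1.486.
37/5.53 = 6.691; 6.691^1.486 ≈ 16.85 hPa.
P_c = 1007 − 16.85 = 990.15 ≈ 990 hPa.

990 hPa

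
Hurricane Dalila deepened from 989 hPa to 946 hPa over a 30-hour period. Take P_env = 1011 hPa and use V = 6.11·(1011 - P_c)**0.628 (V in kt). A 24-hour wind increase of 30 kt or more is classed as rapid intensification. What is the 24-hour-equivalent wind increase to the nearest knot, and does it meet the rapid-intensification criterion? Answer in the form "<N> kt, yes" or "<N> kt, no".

V₁: ΔP = 22, V ≈ 6.11 × 22^0.628 ≈ 42.57 kt.
V₂: ΔP = 65, V ≈ 6.11 × 65^0.628 ≈ 84.05 kt.
ΔV over 30 h = 41.48 kt → 24 h equivalent = 41.48 × 24/30 ≈ 33.18 kt.
33 kt ≥ 30 kt ⇒ rapid intensification.

33 kt, yes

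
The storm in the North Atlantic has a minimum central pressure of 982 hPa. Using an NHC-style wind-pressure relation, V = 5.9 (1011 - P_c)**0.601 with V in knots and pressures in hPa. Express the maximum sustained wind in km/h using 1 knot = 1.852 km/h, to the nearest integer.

ΔP = 1011 − 982 = 29 hPa.
V ≈ 5.9 × 29^0.601 = 5.9 × 7.567 ≈ 44.643 kt.
44.643 × 1.852 ≈ 82.68 km/h → 83 km/h.

83 km/h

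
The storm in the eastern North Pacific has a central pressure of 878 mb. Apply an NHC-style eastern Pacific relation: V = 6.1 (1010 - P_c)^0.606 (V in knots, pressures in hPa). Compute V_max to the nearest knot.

118 kt

ΔP = 1010 − 878 = 132 mb.
132^0.606 ≈ 19.278.
V ≈ 6.1 × 19.278 ≈ 117.6 kt.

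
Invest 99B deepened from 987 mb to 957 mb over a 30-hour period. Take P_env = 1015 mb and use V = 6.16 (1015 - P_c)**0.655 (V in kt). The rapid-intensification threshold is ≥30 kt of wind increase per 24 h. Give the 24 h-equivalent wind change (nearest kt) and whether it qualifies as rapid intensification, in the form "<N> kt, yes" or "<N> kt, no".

V₁: ΔP = 28, V ≈ 6.16 × 28^0.655 ≈ 54.63 kt.
V₂: ΔP = 58, V ≈ 6.16 × 58^0.655 ≈ 88.03 kt.
ΔV over 30 h = 33.40 kt → 24 h equivalent = 33.40 × 24/30 ≈ 26.72 kt.
27 kt < 30 kt ⇒ not rapid intensification.

27 kt, no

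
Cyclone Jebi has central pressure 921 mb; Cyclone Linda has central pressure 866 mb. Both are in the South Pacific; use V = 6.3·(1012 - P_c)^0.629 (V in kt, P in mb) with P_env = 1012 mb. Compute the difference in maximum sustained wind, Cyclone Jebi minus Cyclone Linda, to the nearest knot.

Cyclone Jebi: ΔP = 91; V ≈ 6.3 × 91^0.629 ≈ 107.54 kt.
Cyclone Linda: ΔP = 146; V ≈ 6.3 × 146^0.629 ≈ 144.78 kt.
Difference ≈ 107.54 − 144.78 = -37.24 → -37 kt.

-37 kt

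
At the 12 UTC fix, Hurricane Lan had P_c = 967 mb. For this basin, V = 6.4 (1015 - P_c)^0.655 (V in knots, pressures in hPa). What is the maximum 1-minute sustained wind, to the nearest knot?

ΔP = 1015 − 967 = 48 mb.
48^0.655 ≈ 12.624.
V ≈ 6.4 × 12.624 ≈ 80.8 kt.

81 kt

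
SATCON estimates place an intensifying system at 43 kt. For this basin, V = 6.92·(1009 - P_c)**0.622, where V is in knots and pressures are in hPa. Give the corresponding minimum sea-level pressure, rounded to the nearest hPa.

ΔP = (V / 6.92)^(1/0.622) = (43/6.92)^1.608.
43/6.92 = 6.214; 6.214^1.608 ≈ 18.86 hPa.
P_c = 1009 − 18.86 = 990.14 ≈ 990 hPa.

990 hPa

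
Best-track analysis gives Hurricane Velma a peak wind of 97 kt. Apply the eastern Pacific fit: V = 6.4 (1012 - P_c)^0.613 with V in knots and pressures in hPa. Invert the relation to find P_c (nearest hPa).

ΔP = (V / 6.4)^(1/0.613) = (97/6.4)^1.631.
97/6.4 = 15.156; 15.156^1.631 ≈ 84.32 hPa.
P_c = 1012 − 84.32 = 927.68 ≈ 928 hPa.

928 hPa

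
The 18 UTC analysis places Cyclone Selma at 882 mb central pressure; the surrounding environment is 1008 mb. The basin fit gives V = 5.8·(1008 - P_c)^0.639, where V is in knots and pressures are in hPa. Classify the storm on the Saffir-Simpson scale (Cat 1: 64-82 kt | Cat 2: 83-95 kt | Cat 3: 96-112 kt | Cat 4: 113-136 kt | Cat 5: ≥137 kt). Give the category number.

ΔP = 1008 − 882 = 126 mb.
V ≈ 5.8 × 126^0.639 = 5.8 × 21.99 ≈ 128 kt.
128 kt falls in the Category 4 band.

4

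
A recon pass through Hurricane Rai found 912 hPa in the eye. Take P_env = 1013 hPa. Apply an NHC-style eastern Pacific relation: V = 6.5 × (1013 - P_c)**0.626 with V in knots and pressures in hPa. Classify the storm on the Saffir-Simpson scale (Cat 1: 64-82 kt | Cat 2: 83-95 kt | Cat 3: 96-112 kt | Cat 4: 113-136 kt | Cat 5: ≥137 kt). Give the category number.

4

ΔP = 1013 − 912 = 101 hPa.
V ≈ 6.5 × 101^0.626 = 6.5 × 17.98 ≈ 117 kt.
117 kt falls in the Category 4 band.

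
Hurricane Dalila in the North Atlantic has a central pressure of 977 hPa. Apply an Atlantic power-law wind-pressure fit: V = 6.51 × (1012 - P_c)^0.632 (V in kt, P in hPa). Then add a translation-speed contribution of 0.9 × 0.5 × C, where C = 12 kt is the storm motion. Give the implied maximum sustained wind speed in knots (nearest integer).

ΔP = 1012 − 977 = 35 hPa.
35^0.632 ≈ 9.459.
V ≈ 6.51 × 9.459 ≈ 61.6 kt.
Translation term: 0.9 × 0.5 × 12 = 5.4 kt.
Corrected V ≈ 67 kt → 67 kt.

67 kt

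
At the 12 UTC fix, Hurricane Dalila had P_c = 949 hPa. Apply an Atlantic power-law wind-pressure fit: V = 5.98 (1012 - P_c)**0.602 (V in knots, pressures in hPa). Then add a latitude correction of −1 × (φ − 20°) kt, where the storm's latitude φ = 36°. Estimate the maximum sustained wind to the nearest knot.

56 kt

ΔP = 1012 − 949 = 63 hPa.
63^0.602 ≈ 12.112.
V ≈ 5.98 × 12.112 ≈ 72.4 kt.
Latitude correction: −1 × (36 − 20) = -16 kt.
Corrected V ≈ 56.4 kt → 56 kt.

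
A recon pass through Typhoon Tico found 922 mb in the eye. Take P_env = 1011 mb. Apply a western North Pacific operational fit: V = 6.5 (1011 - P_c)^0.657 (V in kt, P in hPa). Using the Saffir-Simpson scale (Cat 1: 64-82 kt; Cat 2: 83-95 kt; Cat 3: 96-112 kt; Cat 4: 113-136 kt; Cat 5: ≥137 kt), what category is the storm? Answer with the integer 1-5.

4

ΔP = 1011 − 922 = 89 mb.
V ≈ 6.5 × 89^0.657 = 6.5 × 19.09 ≈ 124 kt.
124 kt falls in the Category 4 band.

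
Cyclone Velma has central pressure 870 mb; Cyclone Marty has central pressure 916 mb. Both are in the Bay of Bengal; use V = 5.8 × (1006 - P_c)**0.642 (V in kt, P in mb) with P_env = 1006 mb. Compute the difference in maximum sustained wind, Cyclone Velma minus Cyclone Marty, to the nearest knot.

Cyclone Velma: ΔP = 136; V ≈ 5.8 × 136^0.642 ≈ 135.88 kt.
Cyclone Marty: ΔP = 90; V ≈ 5.8 × 90^0.642 ≈ 104.24 kt.
Difference ≈ 135.88 − 104.24 = 31.64 → 32 kt.

32 kt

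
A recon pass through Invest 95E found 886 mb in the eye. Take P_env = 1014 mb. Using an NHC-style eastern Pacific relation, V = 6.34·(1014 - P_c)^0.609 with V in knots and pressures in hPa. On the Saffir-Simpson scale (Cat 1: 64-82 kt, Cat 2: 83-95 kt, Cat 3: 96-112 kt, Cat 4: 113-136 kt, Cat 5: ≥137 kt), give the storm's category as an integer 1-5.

ΔP = 1014 − 886 = 128 mb.
V ≈ 6.34 × 128^0.609 = 6.34 × 19.20 ≈ 122 kt.
122 kt falls in the Category 4 band.

4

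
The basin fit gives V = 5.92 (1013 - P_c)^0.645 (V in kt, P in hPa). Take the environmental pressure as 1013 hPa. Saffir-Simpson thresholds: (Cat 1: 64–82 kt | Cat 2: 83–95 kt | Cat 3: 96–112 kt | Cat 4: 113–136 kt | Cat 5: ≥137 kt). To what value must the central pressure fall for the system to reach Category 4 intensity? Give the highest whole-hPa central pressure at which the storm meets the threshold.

Category 4 begins at V = 113 kt.
Required ΔP = (113/5.92)^(1/0.645) = 19.088^1.550 ≈ 96.75 hPa.
P_c ≤ 1013 − 96.75 = 916.25, so the highest integer P_c is 916 hPa.

916 hPa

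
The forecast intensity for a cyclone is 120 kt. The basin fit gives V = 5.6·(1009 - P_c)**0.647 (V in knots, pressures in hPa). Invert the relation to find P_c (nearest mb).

895 mb

ΔP = (V / 5.6)^(1/0.647) = (120/5.6)^1.546.
120/5.6 = 21.429; 21.429^1.546 ≈ 114.07 mb.
P_c = 1009 − 114.07 = 894.93 ≈ 895 mb.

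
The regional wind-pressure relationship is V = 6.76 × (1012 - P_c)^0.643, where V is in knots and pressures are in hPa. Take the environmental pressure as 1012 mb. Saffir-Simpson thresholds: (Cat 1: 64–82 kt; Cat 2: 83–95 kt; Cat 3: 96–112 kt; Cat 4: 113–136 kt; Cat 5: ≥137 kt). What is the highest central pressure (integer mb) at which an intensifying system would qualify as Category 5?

Category 5 begins at V = 137 kt.
Required ΔP = (137/6.76)^(1/0.643) = 20.266^1.555 ≈ 107.72 mb.
P_c ≤ 1012 − 107.72 = 904.28, so the highest integer P_c is 904 mb.

904 mb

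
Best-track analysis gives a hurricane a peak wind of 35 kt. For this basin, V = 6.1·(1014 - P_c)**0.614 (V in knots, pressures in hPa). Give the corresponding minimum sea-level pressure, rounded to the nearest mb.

ΔP = (V / 6.1)^(1/0.614) = (35/6.1)^1.629.
35/6.1 = 5.738; 5.738^1.629 ≈ 17.21 mb.
P_c = 1014 − 17.21 = 996.79 ≈ 997 mb.

997 mb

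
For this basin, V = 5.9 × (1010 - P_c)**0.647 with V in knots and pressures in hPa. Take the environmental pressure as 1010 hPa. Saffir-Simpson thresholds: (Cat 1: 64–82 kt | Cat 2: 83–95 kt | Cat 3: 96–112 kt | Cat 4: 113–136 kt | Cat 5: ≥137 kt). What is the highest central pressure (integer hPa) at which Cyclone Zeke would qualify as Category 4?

914 hPa

Category 4 begins at V = 113 kt.
Required ΔP = (113/5.9)^(1/0.647) = 19.153^1.546 ≈ 95.90 hPa.
P_c ≤ 1010 − 95.90 = 914.10, so the highest integer P_c is 914 hPa.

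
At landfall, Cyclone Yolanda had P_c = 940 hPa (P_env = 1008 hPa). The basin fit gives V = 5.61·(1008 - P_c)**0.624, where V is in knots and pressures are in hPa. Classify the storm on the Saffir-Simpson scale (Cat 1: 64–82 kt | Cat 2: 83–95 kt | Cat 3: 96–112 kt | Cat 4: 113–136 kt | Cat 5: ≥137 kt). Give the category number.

ΔP = 1008 − 940 = 68 hPa.
V ≈ 5.61 × 68^0.624 = 5.61 × 13.92 ≈ 78 kt.
78 kt falls in the Category 1 band.

1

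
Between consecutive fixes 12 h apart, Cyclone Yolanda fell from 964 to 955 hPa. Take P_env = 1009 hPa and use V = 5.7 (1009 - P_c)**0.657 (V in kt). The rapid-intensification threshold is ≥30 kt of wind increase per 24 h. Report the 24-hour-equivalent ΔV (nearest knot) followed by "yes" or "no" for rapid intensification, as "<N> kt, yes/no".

V₁: ΔP = 45, V ≈ 5.7 × 45^0.657 ≈ 69.51 kt.
V₂: ΔP = 54, V ≈ 5.7 × 54^0.657 ≈ 78.35 kt.
ΔV over 12 h = 8.84 kt → 24 h equivalent = 8.84 × 24/12 ≈ 17.68 kt.
18 kt < 30 kt ⇒ not rapid intensification.

18 kt, no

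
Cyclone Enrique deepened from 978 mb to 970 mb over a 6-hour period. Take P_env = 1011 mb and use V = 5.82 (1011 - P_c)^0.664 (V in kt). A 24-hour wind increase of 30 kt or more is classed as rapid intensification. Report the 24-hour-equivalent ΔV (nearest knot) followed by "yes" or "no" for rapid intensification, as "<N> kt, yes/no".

V₁: ΔP = 33, V ≈ 5.82 × 33^0.664 ≈ 59.32 kt.
V₂: ΔP = 41, V ≈ 5.82 × 41^0.664 ≈ 68.52 kt.
ΔV over 6 h = 9.20 kt → 24 h equivalent = 9.20 × 24/6 ≈ 36.80 kt.
37 kt ≥ 30 kt ⇒ rapid intensification.

37 kt, yes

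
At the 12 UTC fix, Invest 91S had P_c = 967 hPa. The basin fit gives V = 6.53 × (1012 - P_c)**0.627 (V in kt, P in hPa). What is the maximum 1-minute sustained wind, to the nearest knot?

ΔP = 1012 − 967 = 45 hPa.
45^0.627 ≈ 10.878.
V ≈ 6.53 × 10.878 ≈ 71.0 kt.

71 kt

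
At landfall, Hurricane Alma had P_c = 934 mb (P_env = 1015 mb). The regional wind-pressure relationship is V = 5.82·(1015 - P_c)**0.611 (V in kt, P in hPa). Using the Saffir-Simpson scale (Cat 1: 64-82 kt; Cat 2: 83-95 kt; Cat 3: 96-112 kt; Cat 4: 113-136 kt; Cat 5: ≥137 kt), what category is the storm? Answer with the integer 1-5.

ΔP = 1015 − 934 = 81 mb.
V ≈ 5.82 × 81^0.611 = 5.82 × 14.66 ≈ 85 kt.
85 kt falls in the Category 2 band.

2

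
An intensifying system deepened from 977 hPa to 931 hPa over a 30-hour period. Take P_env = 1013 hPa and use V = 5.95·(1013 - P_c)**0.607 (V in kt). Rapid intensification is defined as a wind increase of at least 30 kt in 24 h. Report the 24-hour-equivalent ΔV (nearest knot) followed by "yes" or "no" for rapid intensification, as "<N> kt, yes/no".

V₁: ΔP = 36, V ≈ 5.95 × 36^0.607 ≈ 52.38 kt.
V₂: ΔP = 82, V ≈ 5.95 × 82^0.607 ≈ 86.34 kt.
ΔV over 30 h = 33.96 kt → 24 h equivalent = 33.96 × 24/30 ≈ 27.17 kt.
27 kt < 30 kt ⇒ not rapid intensification.

27 kt, no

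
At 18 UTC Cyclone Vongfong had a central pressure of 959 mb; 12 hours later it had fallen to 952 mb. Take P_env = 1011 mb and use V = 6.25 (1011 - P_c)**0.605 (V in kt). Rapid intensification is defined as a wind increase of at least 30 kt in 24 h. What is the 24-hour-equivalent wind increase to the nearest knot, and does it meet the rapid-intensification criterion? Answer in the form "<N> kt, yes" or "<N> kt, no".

11 kt, no

V₁: ΔP = 52, V ≈ 6.25 × 52^0.605 ≈ 68.24 kt.
V₂: ΔP = 59, V ≈ 6.25 × 59^0.605 ≈ 73.66 kt.
ΔV over 12 h = 5.42 kt → 24 h equivalent = 5.42 × 24/12 ≈ 10.84 kt.
11 kt < 30 kt ⇒ not rapid intensification.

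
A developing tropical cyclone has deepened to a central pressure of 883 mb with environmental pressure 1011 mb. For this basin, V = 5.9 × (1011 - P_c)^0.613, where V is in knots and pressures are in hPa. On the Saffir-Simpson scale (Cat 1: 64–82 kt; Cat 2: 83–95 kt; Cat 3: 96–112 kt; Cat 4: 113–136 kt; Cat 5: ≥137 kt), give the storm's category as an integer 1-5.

4

ΔP = 1011 − 883 = 128 mb.
V ≈ 5.9 × 128^0.613 = 5.9 × 19.58 ≈ 115 kt.
115 kt falls in the Category 4 band.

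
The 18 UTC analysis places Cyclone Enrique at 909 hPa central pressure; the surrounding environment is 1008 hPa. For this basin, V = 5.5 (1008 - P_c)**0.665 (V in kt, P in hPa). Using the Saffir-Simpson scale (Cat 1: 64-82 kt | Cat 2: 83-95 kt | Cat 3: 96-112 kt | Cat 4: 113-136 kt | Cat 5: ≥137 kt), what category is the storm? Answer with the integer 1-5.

ΔP = 1008 − 909 = 99 hPa.
V ≈ 5.5 × 99^0.665 = 5.5 × 21.24 ≈ 117 kt.
117 kt falls in the Category 4 band.

4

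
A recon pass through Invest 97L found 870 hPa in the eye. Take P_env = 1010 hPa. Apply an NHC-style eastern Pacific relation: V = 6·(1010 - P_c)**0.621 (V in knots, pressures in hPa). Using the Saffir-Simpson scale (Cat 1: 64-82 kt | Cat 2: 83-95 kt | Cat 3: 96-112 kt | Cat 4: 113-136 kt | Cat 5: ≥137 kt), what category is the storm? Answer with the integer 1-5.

4

ΔP = 1010 − 870 = 140 hPa.
V ≈ 6 × 140^0.621 = 6 × 21.52 ≈ 129 kt.
129 kt falls in the Category 4 band.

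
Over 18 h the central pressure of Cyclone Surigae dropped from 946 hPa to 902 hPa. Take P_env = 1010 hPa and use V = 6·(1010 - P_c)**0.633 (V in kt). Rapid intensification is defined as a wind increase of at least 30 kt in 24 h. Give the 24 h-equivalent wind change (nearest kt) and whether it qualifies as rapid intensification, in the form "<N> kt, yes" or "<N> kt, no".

V₁: ΔP = 64, V ≈ 6 × 64^0.633 ≈ 83.46 kt.
V₂: ΔP = 108, V ≈ 6 × 108^0.633 ≈ 116.23 kt.
ΔV over 18 h = 32.77 kt → 24 h equivalent = 32.77 × 24/18 ≈ 43.69 kt.
44 kt ≥ 30 kt ⇒ rapid intensification.

44 kt, yes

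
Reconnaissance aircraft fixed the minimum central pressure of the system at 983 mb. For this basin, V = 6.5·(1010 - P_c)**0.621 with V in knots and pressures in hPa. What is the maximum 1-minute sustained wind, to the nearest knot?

50 kt

ΔP = 1010 − 983 = 27 mb.
27^0.621 ≈ 7.742.
V ≈ 6.5 × 7.742 ≈ 50.3 kt.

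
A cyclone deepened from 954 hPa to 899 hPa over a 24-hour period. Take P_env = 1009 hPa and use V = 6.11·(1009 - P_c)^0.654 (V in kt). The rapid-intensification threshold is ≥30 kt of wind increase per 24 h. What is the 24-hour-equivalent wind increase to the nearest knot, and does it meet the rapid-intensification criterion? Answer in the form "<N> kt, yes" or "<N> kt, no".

48 kt, yes

V₁: ΔP = 55, V ≈ 6.11 × 55^0.654 ≈ 83.99 kt.
V₂: ΔP = 110, V ≈ 6.11 × 110^0.654 ≈ 132.16 kt.
ΔV over 24 h = 48.17 kt → 24 h equivalent = 48.17 × 24/24 ≈ 48.17 kt.
48 kt ≥ 30 kt ⇒ rapid intensification.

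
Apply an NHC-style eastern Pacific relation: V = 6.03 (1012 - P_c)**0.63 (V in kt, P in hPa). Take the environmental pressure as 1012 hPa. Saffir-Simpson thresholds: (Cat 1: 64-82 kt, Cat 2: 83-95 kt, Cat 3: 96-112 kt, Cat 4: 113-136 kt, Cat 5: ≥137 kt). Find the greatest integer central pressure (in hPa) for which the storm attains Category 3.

Category 3 begins at V = 96 kt.
Required ΔP = (96/6.03)^(1/0.63) = 15.920^1.587 ≈ 80.88 hPa.
P_c ≤ 1012 − 80.88 = 931.12, so the highest integer P_c is 931 hPa.

931 hPa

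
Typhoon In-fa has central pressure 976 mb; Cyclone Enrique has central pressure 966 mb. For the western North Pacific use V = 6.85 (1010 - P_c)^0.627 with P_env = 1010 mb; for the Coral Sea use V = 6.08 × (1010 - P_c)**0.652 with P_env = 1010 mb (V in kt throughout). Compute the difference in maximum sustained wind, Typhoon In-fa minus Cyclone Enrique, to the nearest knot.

-9 kt

Typhoon In-fa: ΔP = 34; V ≈ 6.85 × 34^0.627 ≈ 62.51 kt.
Cyclone Enrique: ΔP = 44; V ≈ 6.08 × 44^0.652 ≈ 71.69 kt.
Difference ≈ 62.51 − 71.69 = -9.18 → -9 kt.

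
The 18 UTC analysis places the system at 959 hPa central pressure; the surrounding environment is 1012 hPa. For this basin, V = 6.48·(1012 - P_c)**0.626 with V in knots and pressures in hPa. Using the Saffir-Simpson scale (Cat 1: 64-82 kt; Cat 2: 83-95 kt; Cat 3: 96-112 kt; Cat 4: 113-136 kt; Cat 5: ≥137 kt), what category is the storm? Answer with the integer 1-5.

ΔP = 1012 − 959 = 53 hPa.
V ≈ 6.48 × 53^0.626 = 6.48 × 12.01 ≈ 78 kt.
78 kt falls in the Category 1 band.

1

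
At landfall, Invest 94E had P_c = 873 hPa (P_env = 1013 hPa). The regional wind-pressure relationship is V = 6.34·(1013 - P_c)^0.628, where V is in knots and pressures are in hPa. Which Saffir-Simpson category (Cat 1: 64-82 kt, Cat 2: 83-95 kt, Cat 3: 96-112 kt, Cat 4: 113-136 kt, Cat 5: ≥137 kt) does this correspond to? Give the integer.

5

ΔP = 1013 − 873 = 140 hPa.
V ≈ 6.34 × 140^0.628 = 6.34 × 22.27 ≈ 141 kt.
141 kt falls in the Category 5 band.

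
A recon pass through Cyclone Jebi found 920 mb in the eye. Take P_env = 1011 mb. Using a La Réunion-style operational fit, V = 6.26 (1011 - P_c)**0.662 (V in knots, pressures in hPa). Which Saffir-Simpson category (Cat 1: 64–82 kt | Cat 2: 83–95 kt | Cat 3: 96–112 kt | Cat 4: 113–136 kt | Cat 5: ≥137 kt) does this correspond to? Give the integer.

4

ΔP = 1011 − 920 = 91 mb.
V ≈ 6.26 × 91^0.662 = 6.26 × 19.81 ≈ 124 kt.
124 kt falls in the Category 4 band.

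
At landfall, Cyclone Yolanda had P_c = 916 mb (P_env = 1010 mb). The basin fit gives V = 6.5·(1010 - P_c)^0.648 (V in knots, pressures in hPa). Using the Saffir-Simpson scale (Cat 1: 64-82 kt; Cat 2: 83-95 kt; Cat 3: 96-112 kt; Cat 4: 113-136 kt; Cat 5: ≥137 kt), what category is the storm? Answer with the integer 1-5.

4

ΔP = 1010 − 916 = 94 mb.
V ≈ 6.5 × 94^0.648 = 6.5 × 18.99 ≈ 123 kt.
123 kt falls in the Category 4 band.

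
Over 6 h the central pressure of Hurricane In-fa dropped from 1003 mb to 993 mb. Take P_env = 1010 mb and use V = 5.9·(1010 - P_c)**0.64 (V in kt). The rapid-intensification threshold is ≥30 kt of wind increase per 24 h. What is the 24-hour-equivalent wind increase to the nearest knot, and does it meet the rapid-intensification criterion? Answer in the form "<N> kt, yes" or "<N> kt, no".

63 kt, yes

V₁: ΔP = 7, V ≈ 5.9 × 7^0.64 ≈ 20.50 kt.
V₂: ΔP = 17, V ≈ 5.9 × 17^0.64 ≈ 36.17 kt.
ΔV over 6 h = 15.67 kt → 24 h equivalent = 15.67 × 24/6 ≈ 62.68 kt.
63 kt ≥ 30 kt ⇒ rapid intensification.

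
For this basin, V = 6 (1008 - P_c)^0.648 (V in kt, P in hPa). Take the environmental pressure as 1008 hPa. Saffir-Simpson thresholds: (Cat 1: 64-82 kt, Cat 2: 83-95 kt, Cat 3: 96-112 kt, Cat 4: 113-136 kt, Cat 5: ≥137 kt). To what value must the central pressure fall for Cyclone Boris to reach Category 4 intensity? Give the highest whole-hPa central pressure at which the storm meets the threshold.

915 hPa

Category 4 begins at V = 113 kt.
Required ΔP = (113/6)^(1/0.648) = 18.833^1.543 ≈ 92.79 hPa.
P_c ≤ 1008 − 92.79 = 915.21, so the highest integer P_c is 915 hPa.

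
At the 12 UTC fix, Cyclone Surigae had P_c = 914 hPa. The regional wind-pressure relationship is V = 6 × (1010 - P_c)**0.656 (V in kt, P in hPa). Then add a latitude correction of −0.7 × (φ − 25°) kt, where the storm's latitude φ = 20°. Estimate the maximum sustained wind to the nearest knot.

123 kt

ΔP = 1010 − 914 = 96 hPa.
96^0.656 ≈ 19.970.
V ≈ 6 × 19.970 ≈ 119.8 kt.
Latitude correction: −0.7 × (20 − 25) = 3.5 kt.
Corrected V ≈ 123.3 kt → 123 kt.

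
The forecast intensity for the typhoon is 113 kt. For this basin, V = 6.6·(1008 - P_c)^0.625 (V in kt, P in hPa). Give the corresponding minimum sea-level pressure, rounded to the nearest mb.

ΔP = (V / 6.6)^(1/0.625) = (113/6.6)^1.600.
113/6.6 = 17.121; 17.121^1.600 ≈ 94.11 mb.
P_c = 1008 − 94.11 = 913.89 ≈ 914 mb.

914 mb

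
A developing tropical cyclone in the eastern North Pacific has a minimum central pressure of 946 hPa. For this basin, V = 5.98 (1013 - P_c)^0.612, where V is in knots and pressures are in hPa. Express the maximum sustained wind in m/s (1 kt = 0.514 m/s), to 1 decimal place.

40.3 m/s

ΔP = 1013 − 946 = 67 hPa.
V ≈ 5.98 × 67^0.612 = 5.98 × 13.109 ≈ 78.390 kt.
78.390 × 0.514 ≈ 40.29 m/s → 40.3 m/s.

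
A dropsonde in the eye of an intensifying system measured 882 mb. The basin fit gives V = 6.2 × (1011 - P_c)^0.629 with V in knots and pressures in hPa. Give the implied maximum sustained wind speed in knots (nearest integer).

ΔP = 1011 − 882 = 129 mb.
129^0.629 ≈ 21.260.
V ≈ 6.2 × 21.260 ≈ 131.8 kt.

132 kt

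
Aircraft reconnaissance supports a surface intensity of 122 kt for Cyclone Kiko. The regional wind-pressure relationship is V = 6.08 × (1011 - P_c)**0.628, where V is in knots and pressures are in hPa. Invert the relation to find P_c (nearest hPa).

892 hPa

ΔP = (V / 6.08)^(1/0.628) = (122/6.08)^1.592.
122/6.08 = 20.066; 20.066^1.592 ≈ 118.57 hPa.
P_c = 1011 − 118.57 = 892.43 ≈ 892 hPa.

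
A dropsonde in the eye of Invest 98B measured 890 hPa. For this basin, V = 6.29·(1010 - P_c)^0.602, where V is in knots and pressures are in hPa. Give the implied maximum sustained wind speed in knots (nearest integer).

112 kt

ΔP = 1010 − 890 = 120 hPa.
120^0.602 ≈ 17.851.
V ≈ 6.29 × 17.851 ≈ 112.3 kt.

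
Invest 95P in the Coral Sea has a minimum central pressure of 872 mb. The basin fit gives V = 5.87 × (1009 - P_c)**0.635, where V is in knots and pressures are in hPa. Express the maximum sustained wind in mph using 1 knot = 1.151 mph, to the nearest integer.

ΔP = 1009 − 872 = 137 mb.
V ≈ 5.87 × 137^0.635 = 5.87 × 22.741 ≈ 133.492 kt.
133.492 × 1.151 ≈ 153.65 mph → 154 mph.

154 mph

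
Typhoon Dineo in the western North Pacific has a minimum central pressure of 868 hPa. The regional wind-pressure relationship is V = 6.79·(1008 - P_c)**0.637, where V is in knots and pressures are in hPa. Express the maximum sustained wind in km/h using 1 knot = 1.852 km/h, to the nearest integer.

ΔP = 1008 − 868 = 140 hPa.
V ≈ 6.79 × 140^0.637 = 6.79 × 23.285 ≈ 158.108 kt.
158.108 × 1.852 ≈ 292.82 km/h → 293 km/h.

293 km/h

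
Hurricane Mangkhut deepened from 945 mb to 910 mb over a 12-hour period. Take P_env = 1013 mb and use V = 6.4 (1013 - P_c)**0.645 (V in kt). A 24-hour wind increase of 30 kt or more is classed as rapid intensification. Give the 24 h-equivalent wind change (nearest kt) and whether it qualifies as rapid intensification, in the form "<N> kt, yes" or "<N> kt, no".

V₁: ΔP = 68, V ≈ 6.4 × 68^0.645 ≈ 97.31 kt.
V₂: ΔP = 103, V ≈ 6.4 × 103^0.645 ≈ 127.19 kt.
ΔV over 12 h = 29.88 kt → 24 h equivalent = 29.88 × 24/12 ≈ 59.76 kt.
60 kt ≥ 30 kt ⇒ rapid intensification.

60 kt, yes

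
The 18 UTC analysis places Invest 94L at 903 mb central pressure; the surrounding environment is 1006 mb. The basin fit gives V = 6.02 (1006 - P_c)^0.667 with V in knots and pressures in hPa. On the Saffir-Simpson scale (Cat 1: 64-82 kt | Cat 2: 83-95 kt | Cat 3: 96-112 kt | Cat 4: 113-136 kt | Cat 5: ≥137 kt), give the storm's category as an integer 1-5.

ΔP = 1006 − 903 = 103 mb.
V ≈ 6.02 × 103^0.667 = 6.02 × 22.01 ≈ 132 kt.
132 kt falls in the Category 4 band.

4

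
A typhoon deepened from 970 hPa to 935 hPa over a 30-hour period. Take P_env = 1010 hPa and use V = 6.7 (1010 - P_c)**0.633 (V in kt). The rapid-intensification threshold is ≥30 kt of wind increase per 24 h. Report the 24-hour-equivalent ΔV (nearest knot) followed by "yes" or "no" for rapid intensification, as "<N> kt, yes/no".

V₁: ΔP = 40, V ≈ 6.7 × 40^0.633 ≈ 69.21 kt.
V₂: ΔP = 75, V ≈ 6.7 × 75^0.633 ≈ 103.04 kt.
ΔV over 30 h = 33.83 kt → 24 h equivalent = 33.83 × 24/30 ≈ 27.06 kt.
27 kt < 30 kt ⇒ not rapid intensification.

27 kt, no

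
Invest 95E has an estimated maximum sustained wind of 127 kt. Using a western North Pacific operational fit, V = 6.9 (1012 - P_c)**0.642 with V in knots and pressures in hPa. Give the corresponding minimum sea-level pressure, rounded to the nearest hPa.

919 hPa

ΔP = (V / 6.9)^(1/0.642) = (127/6.9)^1.558.
127/6.9 = 18.406; 18.406^1.558 ≈ 93.40 hPa.
P_c = 1012 − 93.40 = 918.60 ≈ 919 hPa.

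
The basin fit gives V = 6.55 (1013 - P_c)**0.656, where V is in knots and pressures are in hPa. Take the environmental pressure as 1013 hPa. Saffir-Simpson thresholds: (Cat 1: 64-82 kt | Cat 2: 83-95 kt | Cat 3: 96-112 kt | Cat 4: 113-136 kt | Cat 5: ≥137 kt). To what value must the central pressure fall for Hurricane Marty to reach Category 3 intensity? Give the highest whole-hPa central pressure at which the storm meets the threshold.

953 hPa

Category 3 begins at V = 96 kt.
Required ΔP = (96/6.55)^(1/0.656) = 14.656^1.524 ≈ 59.91 hPa.
P_c ≤ 1013 − 59.91 = 953.09, so the highest integer P_c is 953 hPa.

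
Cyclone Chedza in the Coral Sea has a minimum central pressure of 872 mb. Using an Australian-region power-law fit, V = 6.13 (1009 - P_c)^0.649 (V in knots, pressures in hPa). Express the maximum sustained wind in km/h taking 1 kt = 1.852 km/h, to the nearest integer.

ΔP = 1009 − 872 = 137 mb.
V ≈ 6.13 × 137^0.649 = 6.13 × 24.363 ≈ 149.345 kt.
149.345 × 1.852 ≈ 276.59 km/h → 277 km/h.

277 km/h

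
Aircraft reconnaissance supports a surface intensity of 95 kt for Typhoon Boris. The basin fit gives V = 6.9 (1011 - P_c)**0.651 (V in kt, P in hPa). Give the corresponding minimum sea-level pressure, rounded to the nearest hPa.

ΔP = (V / 6.9)^(1/0.651) = (95/6.9)^1.536.
95/6.9 = 13.768; 13.768^1.536 ≈ 56.16 hPa.
P_c = 1011 − 56.16 = 954.84 ≈ 955 hPa.

955 hPa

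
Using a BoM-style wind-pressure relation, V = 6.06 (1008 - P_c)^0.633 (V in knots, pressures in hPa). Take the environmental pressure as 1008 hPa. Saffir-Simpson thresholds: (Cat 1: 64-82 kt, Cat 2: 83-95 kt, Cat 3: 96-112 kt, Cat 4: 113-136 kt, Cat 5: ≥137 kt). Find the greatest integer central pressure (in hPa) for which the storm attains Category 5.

Category 5 begins at V = 137 kt.
Required ΔP = (137/6.06)^(1/0.633) = 22.607^1.580 ≈ 137.85 hPa.
P_c ≤ 1008 − 137.85 = 870.15, so the highest integer P_c is 870 hPa.

870 hPa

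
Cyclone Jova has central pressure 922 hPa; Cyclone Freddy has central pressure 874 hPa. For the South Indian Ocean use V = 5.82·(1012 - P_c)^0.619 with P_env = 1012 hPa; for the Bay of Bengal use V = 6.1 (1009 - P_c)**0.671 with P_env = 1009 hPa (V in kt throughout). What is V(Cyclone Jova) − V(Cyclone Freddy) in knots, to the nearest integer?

-70 kt

Cyclone Jova: ΔP = 90; V ≈ 5.82 × 90^0.619 ≈ 94.32 kt.
Cyclone Freddy: ΔP = 135; V ≈ 6.1 × 135^0.671 ≈ 163.98 kt.
Difference ≈ 94.32 − 163.98 = -69.66 → -70 kt.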